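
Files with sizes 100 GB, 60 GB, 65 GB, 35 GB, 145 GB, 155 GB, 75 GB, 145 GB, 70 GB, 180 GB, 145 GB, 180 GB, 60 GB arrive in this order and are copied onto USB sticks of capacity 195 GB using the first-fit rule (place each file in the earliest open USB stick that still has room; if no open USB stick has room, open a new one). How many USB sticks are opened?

  100 → USB stick 1 (new)  [load 100/195]
  60 → USB stick 1  [load 160/195]
  65 → USB stick 2 (new)  [load 65/195]
  35 → USB stick 1  [load 195/195]
  145 → USB stick 3 (new)  [load 145/195]
  155 → USB stick 4 (new)  [load 155/195]
  75 → USB stick 2  [load 140/195]
  145 → USB stick 5 (new)  [load 145/195]
  70 → USB stick 6 (new)  [load 70/195]
  180 → USB stick 7 (new)  [load 180/195]
  145 → USB stick 8 (new)  [load 145/195]
  180 → USB stick 9 (new)  [load 180/195]
  60 → USB stick 6  [load 130/195]
9 USB sticks opened.

9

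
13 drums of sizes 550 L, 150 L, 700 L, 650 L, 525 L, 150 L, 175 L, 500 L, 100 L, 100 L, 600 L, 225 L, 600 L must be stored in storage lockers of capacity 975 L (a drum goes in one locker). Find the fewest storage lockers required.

Total = 700 + 650 + 600 + 600 + 550 + 525 + 500 + 225 + 175 + 150 + 150 + 100 + 100 = 5025 L.
Lower bound: ⌈5025/975⌉ = 6 storage lockers.
Also, 7 drums each exceed 975/2 L, and no two of those can share a locker, so at least 7 storage lockers are needed.
A packing using 7 storage lockers:
  locker 1: 700 + 225 = 925
  locker 2: 650 + 175 + 150 = 975
  locker 3: 600 + 150 + 100 + 100 = 950
  locker 4: 600 = 600
  locker 5: 550 = 550
  locker 6: 525 = 525
  locker 7: 500 = 500
This matches the lower bound, so 7 is optimal.

7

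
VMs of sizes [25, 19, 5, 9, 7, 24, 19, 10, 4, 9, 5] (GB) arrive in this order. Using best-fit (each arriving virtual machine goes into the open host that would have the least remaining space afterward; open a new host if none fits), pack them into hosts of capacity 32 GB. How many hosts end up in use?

5

  25 → host 1 (new)  [load 25/32]
  19 → host 2 (new)  [load 19/32]
  5 → host 1  [load 30/32]
  9 → host 2  [load 28/32]
  7 → host 3 (new)  [load 7/32]
  24 → host 3  [load 31/32]
  19 → host 4 (new)  [load 19/32]
  10 → host 4  [load 29/32]
  4 → host 2  [load 32/32]
  9 → host 5 (new)  [load 9/32]
  5 → host 5  [load 14/32]
5 hosts opened.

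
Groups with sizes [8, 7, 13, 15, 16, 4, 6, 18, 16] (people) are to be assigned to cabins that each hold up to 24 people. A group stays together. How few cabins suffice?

Total = 18 + 16 + 16 + 15 + 13 + 8 + 7 + 6 + 4 = 103 people.
Lower bound: ⌈103/24⌉ = 5 cabins.
A packing using 5 cabins:
  cabin 1: 18 + 6 = 24
  cabin 2: 16 + 8 = 24
  cabin 3: 16 + 7 = 23
  cabin 4: 15 + 4 = 19
  cabin 5: 13 = 13
This matches the lower bound, so 5 is optimal.

5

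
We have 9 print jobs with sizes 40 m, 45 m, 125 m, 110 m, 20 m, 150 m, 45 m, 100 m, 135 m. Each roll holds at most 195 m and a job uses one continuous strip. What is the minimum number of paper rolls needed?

5

Total = 150 + 135 + 125 + 110 + 100 + 45 + 45 + 40 + 20 = 770 m.
Lower bound: ⌈770/195⌉ = 4 paper rolls.
Also, 5 print jobs each exceed 195/2 m, and no two of those can share a roll, so at least 5 paper rolls are needed.
A packing using 5 paper rolls:
  roll 1: 150 + 45 = 195
  roll 2: 135 + 45 = 180
  roll 3: 125 + 40 + 20 = 185
  roll 4: 110 = 110
  roll 5: 100 = 100
This matches the lower bound, so 5 is optimal.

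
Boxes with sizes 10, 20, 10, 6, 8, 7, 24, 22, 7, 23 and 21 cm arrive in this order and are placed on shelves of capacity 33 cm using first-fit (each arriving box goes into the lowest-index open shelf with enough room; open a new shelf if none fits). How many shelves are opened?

  10 → shelf 1 (new)  [load 10/33]
  20 → shelf 1  [load 30/33]
  10 → shelf 2 (new)  [load 10/33]
  6 → shelf 2  [load 16/33]
  8 → shelf 2  [load 24/33]
  7 → shelf 2  [load 31/33]
  24 → shelf 3 (new)  [load 24/33]
  22 → shelf 4 (new)  [load 22/33]
  7 → shelf 3  [load 31/33]
  23 → shelf 5 (new)  [load 23/33]
  21 → shelf 6 (new)  [load 21/33]
6 shelves opened.

6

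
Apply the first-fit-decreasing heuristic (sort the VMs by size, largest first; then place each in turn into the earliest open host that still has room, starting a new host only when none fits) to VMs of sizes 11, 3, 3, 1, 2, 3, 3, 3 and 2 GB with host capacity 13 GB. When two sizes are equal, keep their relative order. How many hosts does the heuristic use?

Sorted descending: 11, 3, 3, 3, 3, 3, 2, 2, 1.
  11 → host 1 (new)  [load 11/13]
  3 → host 2 (new)  [load 3/13]
  3 → host 2  [load 6/13]
  3 → host 2  [load 9/13]
  3 → host 2  [load 12/13]
  3 → host 3 (new)  [load 3/13]
  2 → host 1  [load 13/13]
  2 → host 3  [load 5/13]
  1 → host 2  [load 13/13]
3 hosts opened.

3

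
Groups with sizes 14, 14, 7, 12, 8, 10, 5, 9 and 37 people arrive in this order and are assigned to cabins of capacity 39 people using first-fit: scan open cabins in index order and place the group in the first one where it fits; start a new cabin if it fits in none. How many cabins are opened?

  14 → cabin 1 (new)  [load 14/39]
  14 → cabin 1  [load 28/39]
  7 → cabin 1  [load 35/39]
  12 → cabin 2 (new)  [load 12/39]
  8 → cabin 2  [load 20/39]
  10 → cabin 2  [load 30/39]
  5 → cabin 2  [load 35/39]
  9 → cabin 3 (new)  [load 9/39]
  37 → cabin 4 (new)  [load 37/39]
4 cabins opened.

4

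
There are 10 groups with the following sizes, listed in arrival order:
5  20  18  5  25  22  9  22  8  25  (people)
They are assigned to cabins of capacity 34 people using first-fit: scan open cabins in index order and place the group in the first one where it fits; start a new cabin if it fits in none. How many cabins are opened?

  5 → cabin 1 (new)  [load 5/34]
  20 → cabin 1  [load 25/34]
  18 → cabin 2 (new)  [load 18/34]
  5 → cabin 1  [load 30/34]
  25 → cabin 3 (new)  [load 25/34]
  22 → cabin 4 (new)  [load 22/34]
  9 → cabin 2  [load 27/34]
  22 → cabin 5 (new)  [load 22/34]
  8 → cabin 3  [load 33/34]
  25 → cabin 6 (new)  [load 25/34]
6 cabins opened.

6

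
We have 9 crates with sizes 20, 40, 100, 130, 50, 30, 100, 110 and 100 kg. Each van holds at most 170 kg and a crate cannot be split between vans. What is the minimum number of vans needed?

Total = 130 + 110 + 100 + 100 + 100 + 50 + 40 + 30 + 20 = 680 kg.
Lower bound: ⌈680/170⌉ = 4 vans.
Also, 5 crates each exceed 85 kg, and no two of those can share a van, so at least 5 vans are needed.
A packing using 5 vans:
  van 1: 130 + 40 = 170
  van 2: 110 + 50 = 160
  van 3: 100 + 30 + 20 = 150
  van 4: 100 = 100
  van 5: 100 = 100
This matches the lower bound, so 5 is optimal.

5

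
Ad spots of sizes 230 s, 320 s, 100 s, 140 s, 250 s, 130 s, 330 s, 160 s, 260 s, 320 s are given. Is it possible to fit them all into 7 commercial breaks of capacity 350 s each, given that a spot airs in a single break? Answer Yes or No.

Total = 2240 s; ⌈2240/350⌉ = 7.
The bound of 7 does not rule out 7, but exhaustive search shows no assignment into 7 commercial breaks of capacity 350 s exists — the minimum is 8.

No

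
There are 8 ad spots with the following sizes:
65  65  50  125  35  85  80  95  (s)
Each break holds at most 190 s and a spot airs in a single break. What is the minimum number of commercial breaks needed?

Total = 125 + 95 + 85 + 80 + 65 + 65 + 50 + 35 = 600 s.
Lower bound: ⌈600/190⌉ = 4 commercial breaks.
A packing using 4 commercial breaks:
  break 1: 125 + 65 = 190
  break 2: 95 + 85 = 180
  break 3: 80 + 65 + 35 = 180
  break 4: 50 = 50
This matches the lower bound, so 4 is optimal.

4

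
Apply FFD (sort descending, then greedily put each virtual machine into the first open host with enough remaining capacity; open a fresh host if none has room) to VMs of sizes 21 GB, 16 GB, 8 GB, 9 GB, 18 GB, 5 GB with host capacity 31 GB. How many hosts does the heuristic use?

3

Sorted descending: 21, 18, 16, 9, 8, 5.
  21 → host 1 (new)  [load 21/31]
  18 → host 2 (new)  [load 18/31]
  16 → host 3 (new)  [load 16/31]
  9 → host 1  [load 30/31]
  8 → host 2  [load 26/31]
  5 → host 2  [load 31/31]
3 hosts opened.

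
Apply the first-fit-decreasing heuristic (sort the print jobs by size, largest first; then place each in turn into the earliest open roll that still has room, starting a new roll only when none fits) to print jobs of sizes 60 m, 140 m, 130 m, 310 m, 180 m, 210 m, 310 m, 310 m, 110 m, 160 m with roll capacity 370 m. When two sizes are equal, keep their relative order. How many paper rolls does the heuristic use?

6

Sorted descending: 310, 310, 310, 210, 180, 160, 140, 130, 110, 60.
  310 → roll 1 (new)  [load 310/370]
  310 → roll 2 (new)  [load 310/370]
  310 → roll 3 (new)  [load 310/370]
  210 → roll 4 (new)  [load 210/370]
  180 → roll 5 (new)  [load 180/370]
  160 → roll 4  [load 370/370]
  140 → roll 5  [load 320/370]
  130 → roll 6 (new)  [load 130/370]
  110 → roll 6  [load 240/370]
  60 → roll 1  [load 370/370]
6 paper rolls opened.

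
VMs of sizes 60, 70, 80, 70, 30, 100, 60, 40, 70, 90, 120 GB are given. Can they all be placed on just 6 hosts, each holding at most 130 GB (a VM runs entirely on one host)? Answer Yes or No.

Total = 790 GB; ⌈790/130⌉ = 7.
At least 7 hosts are required, but only 6 are allowed.

No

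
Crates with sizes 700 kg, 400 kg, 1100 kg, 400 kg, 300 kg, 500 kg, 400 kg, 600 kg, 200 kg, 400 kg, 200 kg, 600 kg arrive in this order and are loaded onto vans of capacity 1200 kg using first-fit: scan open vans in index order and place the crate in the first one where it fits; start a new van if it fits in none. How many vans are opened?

  700 → van 1 (new)  [load 700/1200]
  400 → van 1  [load 1100/1200]
  1100 → van 2 (new)  [load 1100/1200]
  400 → van 3 (new)  [load 400/1200]
  300 → van 3  [load 700/1200]
  500 → van 3  [load 1200/1200]
  400 → van 4 (new)  [load 400/1200]
  600 → van 4  [load 1000/1200]
  200 → van 4  [load 1200/1200]
  400 → van 5 (new)  [load 400/1200]
  200 → van 5  [load 600/1200]
  600 → van 5  [load 1200/1200]
5 vans opened.

5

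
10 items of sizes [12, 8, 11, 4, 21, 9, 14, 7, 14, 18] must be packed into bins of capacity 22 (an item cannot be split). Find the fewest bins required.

6

Total = 21 + 18 + 14 + 14 + 12 + 11 + 9 + 8 + 7 + 4 = 118.
Lower bound: ⌈118/22⌉ = 6 bins.
A packing using 6 bins:
  bin 1: 21 = 21
  bin 2: 18 + 4 = 22
  bin 3: 14 + 8 = 22
  bin 4: 14 + 7 = 21
  bin 5: 12 + 9 = 21
  bin 6: 11 = 11
This matches the lower bound, so 6 is optimal.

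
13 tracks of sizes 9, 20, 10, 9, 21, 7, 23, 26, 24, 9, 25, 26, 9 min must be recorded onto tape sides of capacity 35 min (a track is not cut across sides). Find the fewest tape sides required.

Total = 26 + 26 + 25 + 24 + 23 + 21 + 20 + 10 + 9 + 9 + 9 + 9 + 7 = 218 min.
Lower bound: ⌈218/35⌉ = 7 tape sides.
A packing using 7 tape sides:
  side 1: 26 + 9 = 35
  side 2: 26 + 9 = 35
  side 3: 25 + 10 = 35
  side 4: 24 + 9 = 33
  side 5: 23 + 9 = 32
  side 6: 21 + 7 = 28
  side 7: 20 = 20
This matches the lower bound, so 7 is optimal.

7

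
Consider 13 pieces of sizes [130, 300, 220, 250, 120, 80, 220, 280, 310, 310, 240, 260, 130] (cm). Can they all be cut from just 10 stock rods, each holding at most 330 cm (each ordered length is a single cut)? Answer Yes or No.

No

Total = 2850 cm; ⌈2850/330⌉ = 9.
The bound of 9 does not rule out 10, but exhaustive search shows no assignment into 10 stock rods of capacity 330 cm exists — the minimum is 11.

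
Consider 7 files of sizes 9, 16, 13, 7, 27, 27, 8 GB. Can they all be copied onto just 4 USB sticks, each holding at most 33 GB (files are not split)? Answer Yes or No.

Yes

A valid assignment using 4 USB sticks:
  USB stick 1: 27 = 27
  USB stick 2: 27 = 27
  USB stick 3: 16 + 13 = 29
  USB stick 4: 9 + 8 + 7 = 24
Every load is within 33 GB, so 4 USB sticks suffice.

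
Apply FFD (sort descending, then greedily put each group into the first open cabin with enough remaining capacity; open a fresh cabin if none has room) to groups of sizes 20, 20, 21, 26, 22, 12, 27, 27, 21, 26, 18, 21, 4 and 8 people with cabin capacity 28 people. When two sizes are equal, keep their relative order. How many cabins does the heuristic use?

Sorted descending: 27, 27, 26, 26, 22, 21, 21, 21, 20, 20, 18, 12, 8, 4.
  27 → cabin 1 (new)  [load 27/28]
  27 → cabin 2 (new)  [load 27/28]
  26 → cabin 3 (new)  [load 26/28]
  26 → cabin 4 (new)  [load 26/28]
  22 → cabin 5 (new)  [load 22/28]
  21 → cabin 6 (new)  [load 21/28]
  21 → cabin 7 (new)  [load 21/28]
  21 → cabin 8 (new)  [load 21/28]
  20 → cabin 9 (new)  [load 20/28]
  20 → cabin 10 (new)  [load 20/28]
  18 → cabin 11 (new)  [load 18/28]
  12 → cabin 12 (new)  [load 12/28]
  8 → cabin 9  [load 28/28]
  4 → cabin 5  [load 26/28]
12 cabins opened.

12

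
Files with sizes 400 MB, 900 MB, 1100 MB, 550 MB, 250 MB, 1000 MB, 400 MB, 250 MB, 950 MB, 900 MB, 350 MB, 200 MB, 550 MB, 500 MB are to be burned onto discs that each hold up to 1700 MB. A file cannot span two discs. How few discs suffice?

5

Total = 1100 + 1000 + 950 + 900 + 900 + 550 + 550 + 500 + 400 + 400 + 350 + 250 + 250 + 200 = 8300 MB.
Lower bound: ⌈8300/1700⌉ = 5 discs.
A packing using 5 discs:
  disc 1: 1100 + 550 = 1650
  disc 2: 1000 + 550 = 1550
  disc 3: 950 + 500 + 250 = 1700
  disc 4: 900 + 400 + 400 = 1700
  disc 5: 900 + 350 + 250 + 200 = 1700
This matches the lower bound, so 5 is optimal.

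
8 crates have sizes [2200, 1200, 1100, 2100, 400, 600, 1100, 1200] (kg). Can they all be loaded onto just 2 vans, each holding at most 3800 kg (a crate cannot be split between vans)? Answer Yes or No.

Total = 9900 kg; ⌈9900/3800⌉ = 3.
At least 3 vans are required, but only 2 are allowed.

No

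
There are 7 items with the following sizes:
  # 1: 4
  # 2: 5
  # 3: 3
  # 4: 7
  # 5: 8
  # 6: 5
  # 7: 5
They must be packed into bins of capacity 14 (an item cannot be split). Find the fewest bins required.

3

Total = 8 + 7 + 5 + 5 + 5 + 4 + 3 = 37.
Lower bound: ⌈37/14⌉ = 3 bins.
A packing using 3 bins:
  bin 1: 8 + 5 = 13
  bin 2: 7 + 5 = 12
  bin 3: 5 + 4 + 3 = 12
This matches the lower bound, so 3 is optimal.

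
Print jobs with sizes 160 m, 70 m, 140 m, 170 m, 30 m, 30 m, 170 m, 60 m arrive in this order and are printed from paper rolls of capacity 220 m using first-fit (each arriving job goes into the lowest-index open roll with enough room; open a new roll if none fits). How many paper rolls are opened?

5

  160 → roll 1 (new)  [load 160/220]
  70 → roll 2 (new)  [load 70/220]
  140 → roll 2  [load 210/220]
  170 → roll 3 (new)  [load 170/220]
  30 → roll 1  [load 190/220]
  30 → roll 1  [load 220/220]
  170 → roll 4 (new)  [load 170/220]
  60 → roll 5 (new)  [load 60/220]
5 paper rolls opened.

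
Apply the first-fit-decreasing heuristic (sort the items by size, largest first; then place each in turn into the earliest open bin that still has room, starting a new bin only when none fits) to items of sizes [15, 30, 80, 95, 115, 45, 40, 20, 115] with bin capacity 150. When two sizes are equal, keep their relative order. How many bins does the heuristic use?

4

Sorted descending: 115, 115, 95, 80, 45, 40, 30, 20, 15.
  115 → bin 1 (new)  [load 115/150]
  115 → bin 2 (new)  [load 115/150]
  95 → bin 3 (new)  [load 95/150]
  80 → bin 4 (new)  [load 80/150]
  45 → bin 3  [load 140/150]
  40 → bin 4  [load 120/150]
  30 → bin 1  [load 145/150]
  20 → bin 2  [load 135/150]
  15 → bin 2  [load 150/150]
4 bins opened.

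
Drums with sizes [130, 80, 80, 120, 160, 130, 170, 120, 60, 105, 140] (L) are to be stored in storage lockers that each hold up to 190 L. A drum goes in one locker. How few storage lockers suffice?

Total = 170 + 160 + 140 + 130 + 130 + 120 + 120 + 105 + 80 + 80 + 60 = 1295 L.
Lower bound: ⌈1295/190⌉ = 7 storage lockers.
Also, 8 drums each exceed 95 L, and no two of those can share a locker, so at least 8 storage lockers are needed.
A packing using 9 storage lockers:
  locker 1: 170 = 170
  locker 2: 160 = 160
  locker 3: 140 = 140
  locker 4: 130 + 60 = 190
  locker 5: 130 = 130
  locker 6: 120 = 120
  locker 7: 120 = 120
  locker 8: 105 + 80 = 185
  locker 9: 80 = 80
No arrangement into 8 storage lockers stays within capacity, so 9 is optimal.

9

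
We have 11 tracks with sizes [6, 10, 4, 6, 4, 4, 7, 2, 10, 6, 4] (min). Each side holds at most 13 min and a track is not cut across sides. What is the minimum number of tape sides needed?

6

Total = 10 + 10 + 7 + 6 + 6 + 6 + 4 + 4 + 4 + 4 + 2 = 63 min.
Lower bound: ⌈63/13⌉ = 5 tape sides.
A packing using 6 tape sides:
  side 1: 10 + 2 = 12
  side 2: 10 = 10
  side 3: 7 + 6 = 13
  side 4: 6 + 6 = 12
  side 5: 4 + 4 + 4 = 12
  side 6: 4 = 4
No arrangement into 5 tape sides stays within capacity, so 6 is optimal.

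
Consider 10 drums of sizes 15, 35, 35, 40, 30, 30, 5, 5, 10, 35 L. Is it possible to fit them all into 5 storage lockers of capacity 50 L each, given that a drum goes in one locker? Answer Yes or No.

No

Total = 240 L; ⌈240/50⌉ = 5.
6 drums each exceed half the capacity and cannot share a locker, forcing at least 6 storage lockers.
At least 6 storage lockers are required, but only 5 are allowed.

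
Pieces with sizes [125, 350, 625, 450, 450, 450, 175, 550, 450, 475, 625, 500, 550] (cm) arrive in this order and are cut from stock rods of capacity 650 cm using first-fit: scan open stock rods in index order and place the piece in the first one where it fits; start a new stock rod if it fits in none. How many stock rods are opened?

11

  125 → stock rod 1 (new)  [load 125/650]
  350 → stock rod 1  [load 475/650]
  625 → stock rod 2 (new)  [load 625/650]
  450 → stock rod 3 (new)  [load 450/650]
  450 → stock rod 4 (new)  [load 450/650]
  450 → stock rod 5 (new)  [load 450/650]
  175 → stock rod 1  [load 650/650]
  550 → stock rod 6 (new)  [load 550/650]
  450 → stock rod 7 (new)  [load 450/650]
  475 → stock rod 8 (new)  [load 475/650]
  625 → stock rod 9 (new)  [load 625/650]
  500 → stock rod 10 (new)  [load 500/650]
  550 → stock rod 11 (new)  [load 550/650]
11 stock rods opened.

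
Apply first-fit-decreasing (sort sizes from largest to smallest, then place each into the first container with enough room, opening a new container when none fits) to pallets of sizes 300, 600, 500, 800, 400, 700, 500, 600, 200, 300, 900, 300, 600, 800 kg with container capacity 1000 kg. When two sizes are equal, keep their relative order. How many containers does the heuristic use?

8

Sorted descending: 900, 800, 800, 700, 600, 600, 600, 500, 500, 400, 300, 300, 300, 200.
  900 → container 1 (new)  [load 900/1000]
  800 → container 2 (new)  [load 800/1000]
  800 → container 3 (new)  [load 800/1000]
  700 → container 4 (new)  [load 700/1000]
  600 → container 5 (new)  [load 600/1000]
  600 → container 6 (new)  [load 600/1000]
  600 → container 7 (new)  [load 600/1000]
  500 → container 8 (new)  [load 500/1000]
  500 → container 8  [load 1000/1000]
  400 → container 5  [load 1000/1000]
  300 → container 4  [load 1000/1000]
  300 → container 6  [load 900/1000]
  300 → container 7  [load 900/1000]
  200 → container 2  [load 1000/1000]
8 containers opened.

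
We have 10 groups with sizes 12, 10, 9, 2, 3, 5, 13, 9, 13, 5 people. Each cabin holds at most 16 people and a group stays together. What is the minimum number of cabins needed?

Total = 13 + 13 + 12 + 10 + 9 + 9 + 5 + 5 + 3 + 2 = 81 people.
Lower bound: ⌈81/16⌉ = 6 cabins.
A packing using 6 cabins:
  cabin 1: 13 + 3 = 16
  cabin 2: 13 + 2 = 15
  cabin 3: 12 = 12
  cabin 4: 10 + 5 = 15
  cabin 5: 9 + 5 = 14
  cabin 6: 9 = 9
This matches the lower bound, so 6 is optimal.

6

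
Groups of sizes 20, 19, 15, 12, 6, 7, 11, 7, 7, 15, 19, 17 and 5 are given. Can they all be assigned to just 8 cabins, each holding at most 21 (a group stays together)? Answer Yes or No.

No

Total = 160; ⌈160/21⌉ = 8.
The bound of 8 does not rule out 8, but exhaustive search shows no assignment into 8 cabins of capacity 21 exists — the minimum is 9.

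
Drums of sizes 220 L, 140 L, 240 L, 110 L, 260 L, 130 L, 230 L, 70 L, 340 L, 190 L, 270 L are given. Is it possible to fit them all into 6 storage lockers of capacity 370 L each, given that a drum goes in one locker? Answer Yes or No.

No

Total = 2200 L; ⌈2200/370⌉ = 6.
7 drums each exceed half the capacity and cannot share a locker, forcing at least 7 storage lockers.
At least 7 storage lockers are required, but only 6 are allowed.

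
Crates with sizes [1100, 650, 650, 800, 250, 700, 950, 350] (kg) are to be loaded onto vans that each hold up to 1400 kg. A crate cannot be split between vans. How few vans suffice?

5

Total = 1100 + 950 + 800 + 700 + 650 + 650 + 350 + 250 = 5450 kg.
Lower bound: ⌈5450/1400⌉ = 4 vans.
A packing using 5 vans:
  van 1: 1100 + 250 = 1350
  van 2: 950 + 350 = 1300
  van 3: 800 = 800
  van 4: 700 + 650 = 1350
  van 5: 650 = 650
No arrangement into 4 vans stays within capacity, so 5 is optimal.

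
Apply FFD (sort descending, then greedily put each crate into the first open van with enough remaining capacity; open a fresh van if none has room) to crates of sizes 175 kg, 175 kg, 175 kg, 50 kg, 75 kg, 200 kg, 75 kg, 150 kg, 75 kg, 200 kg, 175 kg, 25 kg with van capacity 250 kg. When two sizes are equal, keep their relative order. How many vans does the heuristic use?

Sorted descending: 200, 200, 175, 175, 175, 175, 150, 75, 75, 75, 50, 25.
  200 → van 1 (new)  [load 200/250]
  200 → van 2 (new)  [load 200/250]
  175 → van 3 (new)  [load 175/250]
  175 → van 4 (new)  [load 175/250]
  175 → van 5 (new)  [load 175/250]
  175 → van 6 (new)  [load 175/250]
  150 → van 7 (new)  [load 150/250]
  75 → van 3  [load 250/250]
  75 → van 4  [load 250/250]
  75 → van 5  [load 250/250]
  50 → van 1  [load 250/250]
  25 → van 2  [load 225/250]
7 vans opened.

7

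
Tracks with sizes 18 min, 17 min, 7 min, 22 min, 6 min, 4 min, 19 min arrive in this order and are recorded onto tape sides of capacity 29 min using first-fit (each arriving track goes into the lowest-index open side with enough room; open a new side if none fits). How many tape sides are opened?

4

  18 → side 1 (new)  [load 18/29]
  17 → side 2 (new)  [load 17/29]
  7 → side 1  [load 25/29]
  22 → side 3 (new)  [load 22/29]
  6 → side 2  [load 23/29]
  4 → side 1  [load 29/29]
  19 → side 4 (new)  [load 19/29]
4 tape sides opened.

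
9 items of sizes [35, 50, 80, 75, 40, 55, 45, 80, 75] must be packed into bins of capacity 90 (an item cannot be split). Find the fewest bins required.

Total = 80 + 80 + 75 + 75 + 55 + 50 + 45 + 40 + 35 = 535.
Lower bound: ⌈535/90⌉ = 6 bins.
A packing using 7 bins:
  bin 1: 80 = 80
  bin 2: 80 = 80
  bin 3: 75 = 75
  bin 4: 75 = 75
  bin 5: 55 + 35 = 90
  bin 6: 50 + 40 = 90
  bin 7: 45 = 45
No arrangement into 6 bins stays within capacity, so 7 is optimal.

7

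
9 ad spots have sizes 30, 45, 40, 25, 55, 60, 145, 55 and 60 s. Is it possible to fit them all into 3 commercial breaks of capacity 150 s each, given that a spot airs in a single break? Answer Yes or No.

No

Total = 515 s; ⌈515/150⌉ = 4.
At least 4 commercial breaks are required, but only 3 are allowed.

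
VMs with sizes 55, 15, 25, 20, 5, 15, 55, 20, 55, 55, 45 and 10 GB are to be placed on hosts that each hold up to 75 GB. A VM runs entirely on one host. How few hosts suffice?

Total = 55 + 55 + 55 + 55 + 45 + 25 + 20 + 20 + 15 + 15 + 10 + 5 = 375 GB.
Lower bound: ⌈375/75⌉ = 5 hosts.
A packing using 6 hosts:
  host 1: 55 + 20 = 75
  host 2: 55 + 20 = 75
  host 3: 55 + 15 + 5 = 75
  host 4: 55 + 15 = 70
  host 5: 45 + 25 = 70
  host 6: 10 = 10
No arrangement into 5 hosts stays within capacity, so 6 is optimal.

6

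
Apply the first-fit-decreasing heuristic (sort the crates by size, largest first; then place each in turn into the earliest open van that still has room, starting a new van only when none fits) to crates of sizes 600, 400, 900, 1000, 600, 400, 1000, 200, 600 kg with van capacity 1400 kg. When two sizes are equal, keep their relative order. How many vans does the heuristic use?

5

Sorted descending: 1000, 1000, 900, 600, 600, 600, 400, 400, 200.
  1000 → van 1 (new)  [load 1000/1400]
  1000 → van 2 (new)  [load 1000/1400]
  900 → van 3 (new)  [load 900/1400]
  600 → van 4 (new)  [load 600/1400]
  600 → van 4  [load 1200/1400]
  600 → van 5 (new)  [load 600/1400]
  400 → van 1  [load 1400/1400]
  400 → van 2  [load 1400/1400]
  200 → van 3  [load 1100/1400]
5 vans opened.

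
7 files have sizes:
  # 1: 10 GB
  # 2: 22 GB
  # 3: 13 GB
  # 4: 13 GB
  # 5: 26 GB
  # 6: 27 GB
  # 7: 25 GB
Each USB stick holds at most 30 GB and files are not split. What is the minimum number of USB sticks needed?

Total = 27 + 26 + 25 + 22 + 13 + 13 + 10 = 136 GB.
Lower bound: ⌈136/30⌉ = 5 USB sticks.
A packing using 6 USB sticks:
  USB stick 1: 27 = 27
  USB stick 2: 26 = 26
  USB stick 3: 25 = 25
  USB stick 4: 22 = 22
  USB stick 5: 13 + 13 = 26
  USB stick 6: 10 = 10
No arrangement into 5 USB sticks stays within capacity, so 6 is optimal.

6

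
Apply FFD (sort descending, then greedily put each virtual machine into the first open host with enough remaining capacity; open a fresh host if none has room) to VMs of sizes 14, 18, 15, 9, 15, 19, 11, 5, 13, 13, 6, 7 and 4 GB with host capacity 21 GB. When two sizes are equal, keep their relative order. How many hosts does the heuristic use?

Sorted descending: 19, 18, 15, 15, 14, 13, 13, 11, 9, 7, 6, 5, 4.
  19 → host 1 (new)  [load 19/21]
  18 → host 2 (new)  [load 18/21]
  15 → host 3 (new)  [load 15/21]
  15 → host 4 (new)  [load 15/21]
  14 → host 5 (new)  [load 14/21]
  13 → host 6 (new)  [load 13/21]
  13 → host 7 (new)  [load 13/21]
  11 → host 8 (new)  [load 11/21]
  9 → host 8  [load 20/21]
  7 → host 5  [load 21/21]
  6 → host 3  [load 21/21]
  5 → host 4  [load 20/21]
  4 → host 6  [load 17/21]
8 hosts opened.

8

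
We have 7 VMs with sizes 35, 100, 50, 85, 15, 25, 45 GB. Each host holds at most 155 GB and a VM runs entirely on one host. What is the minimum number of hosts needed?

3

Total = 100 + 85 + 50 + 45 + 35 + 25 + 15 = 355 GB.
Lower bound: ⌈355/155⌉ = 3 hosts.
A packing using 3 hosts:
  host 1: 100 + 50 = 150
  host 2: 85 + 45 + 25 = 155
  host 3: 35 + 15 = 50
This matches the lower bound, so 3 is optimal.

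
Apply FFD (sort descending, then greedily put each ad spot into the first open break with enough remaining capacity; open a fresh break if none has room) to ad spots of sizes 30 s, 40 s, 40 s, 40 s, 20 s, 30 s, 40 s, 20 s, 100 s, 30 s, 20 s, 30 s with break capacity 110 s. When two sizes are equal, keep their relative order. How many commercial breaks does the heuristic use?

Sorted descending: 100, 40, 40, 40, 40, 30, 30, 30, 30, 20, 20, 20.
  100 → break 1 (new)  [load 100/110]
  40 → break 2 (new)  [load 40/110]
  40 → break 2  [load 80/110]
  40 → break 3 (new)  [load 40/110]
  40 → break 3  [load 80/110]
  30 → break 2  [load 110/110]
  30 → break 3  [load 110/110]
  30 → break 4 (new)  [load 30/110]
  30 → break 4  [load 60/110]
  20 → break 4  [load 80/110]
  20 → break 4  [load 100/110]
  20 → break 5 (new)  [load 20/110]
5 commercial breaks opened.

5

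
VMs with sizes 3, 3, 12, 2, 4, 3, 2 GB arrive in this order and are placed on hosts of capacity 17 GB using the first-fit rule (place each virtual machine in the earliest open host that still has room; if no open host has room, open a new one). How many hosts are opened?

  3 → host 1 (new)  [load 3/17]
  3 → host 1  [load 6/17]
  12 → host 2 (new)  [load 12/17]
  2 → host 1  [load 8/17]
  4 → host 1  [load 12/17]
  3 → host 1  [load 15/17]
  2 → host 1  [load 17/17]
2 hosts opened.

2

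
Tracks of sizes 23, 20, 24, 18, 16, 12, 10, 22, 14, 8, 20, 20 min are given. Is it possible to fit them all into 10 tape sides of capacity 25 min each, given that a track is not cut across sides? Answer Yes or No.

A valid assignment using 10 tape sides:
  side 1: 24 = 24
  side 2: 23 = 23
  side 3: 22 = 22
  side 4: 20 = 20
  side 5: 20 = 20
  side 6: 20 = 20
  side 7: 18 = 18
  side 8: 16 + 8 = 24
  side 9: 14 + 10 = 24
  side 10: 12 = 12
Every load is within 25 min, so 10 tape sides suffice.

Yes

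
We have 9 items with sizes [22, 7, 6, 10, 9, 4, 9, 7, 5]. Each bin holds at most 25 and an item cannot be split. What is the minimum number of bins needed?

Total = 22 + 10 + 9 + 9 + 7 + 7 + 6 + 5 + 4 = 79.
Lower bound: ⌈79/25⌉ = 4 bins.
A packing using 4 bins:
  bin 1: 22 = 22
  bin 2: 10 + 9 + 6 = 25
  bin 3: 9 + 7 + 7 = 23
  bin 4: 5 + 4 = 9
This matches the lower bound, so 4 is optimal.

4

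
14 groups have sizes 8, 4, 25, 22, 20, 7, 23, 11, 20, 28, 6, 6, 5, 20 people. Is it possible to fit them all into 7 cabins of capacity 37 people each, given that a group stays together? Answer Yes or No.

Yes

A valid assignment using 7 cabins:
  cabin 1: 28 + 8 = 36
  cabin 2: 25 + 11 = 36
  cabin 3: 23 + 7 + 6 = 36
  cabin 4: 22 + 6 + 5 + 4 = 37
  cabin 5: 20 = 20
  cabin 6: 20 = 20
  cabin 7: 20 = 20
Every load is within 37 people, so 7 cabins suffice.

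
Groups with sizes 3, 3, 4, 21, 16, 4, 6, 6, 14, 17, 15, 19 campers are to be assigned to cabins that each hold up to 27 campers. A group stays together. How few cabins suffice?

Total = 21 + 19 + 17 + 16 + 15 + 14 + 6 + 6 + 4 + 4 + 3 + 3 = 128 campers.
Lower bound: ⌈128/27⌉ = 5 cabins.
Also, 6 groups each exceed 27/2 campers, and no two of those can share a cabin, so at least 6 cabins are needed.
A packing using 6 cabins:
  cabin 1: 21 + 6 = 27
  cabin 2: 19 + 6 = 25
  cabin 3: 17 + 4 + 4 = 25
  cabin 4: 16 + 3 + 3 = 22
  cabin 5: 15 = 15
  cabin 6: 14 = 14
This matches the lower bound, so 6 is optimal.

6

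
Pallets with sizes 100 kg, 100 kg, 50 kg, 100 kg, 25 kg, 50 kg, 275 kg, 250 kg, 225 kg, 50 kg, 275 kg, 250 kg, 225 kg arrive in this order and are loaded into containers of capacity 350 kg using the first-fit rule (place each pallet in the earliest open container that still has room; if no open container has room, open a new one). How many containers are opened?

7

  100 → container 1 (new)  [load 100/350]
  100 → container 1  [load 200/350]
  50 → container 1  [load 250/350]
  100 → container 1  [load 350/350]
  25 → container 2 (new)  [load 25/350]
  50 → container 2  [load 75/350]
  275 → container 2  [load 350/350]
  250 → container 3 (new)  [load 250/350]
  225 → container 4 (new)  [load 225/350]
  50 → container 3  [load 300/350]
  275 → container 5 (new)  [load 275/350]
  250 → container 6 (new)  [load 250/350]
  225 → container 7 (new)  [load 225/350]
7 containers opened.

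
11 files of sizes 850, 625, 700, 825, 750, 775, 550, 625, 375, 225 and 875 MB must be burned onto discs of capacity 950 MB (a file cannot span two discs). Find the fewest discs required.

Total = 875 + 850 + 825 + 775 + 750 + 700 + 625 + 625 + 550 + 375 + 225 = 7175 MB.
Lower bound: ⌈7175/950⌉ = 8 discs.
Also, 9 files each exceed 475 MB, and no two of those can share a disc, so at least 9 discs are needed.
A packing using 9 discs:
  disc 1: 875 = 875
  disc 2: 850 = 850
  disc 3: 825 = 825
  disc 4: 775 = 775
  disc 5: 750 = 750
  disc 6: 700 + 225 = 925
  disc 7: 625 = 625
  disc 8: 625 = 625
  disc 9: 550 + 375 = 925
This matches the lower bound, so 9 is optimal.

9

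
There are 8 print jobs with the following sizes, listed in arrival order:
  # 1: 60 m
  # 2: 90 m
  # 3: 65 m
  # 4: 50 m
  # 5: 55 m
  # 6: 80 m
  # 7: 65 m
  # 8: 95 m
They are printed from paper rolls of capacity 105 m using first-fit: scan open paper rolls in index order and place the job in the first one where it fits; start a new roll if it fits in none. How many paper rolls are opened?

7

  60 → roll 1 (new)  [load 60/105]
  90 → roll 2 (new)  [load 90/105]
  65 → roll 3 (new)  [load 65/105]
  50 → roll 4 (new)  [load 50/105]
  55 → roll 4  [load 105/105]
  80 → roll 5 (new)  [load 80/105]
  65 → roll 6 (new)  [load 65/105]
  95 → roll 7 (new)  [load 95/105]
7 paper rolls opened.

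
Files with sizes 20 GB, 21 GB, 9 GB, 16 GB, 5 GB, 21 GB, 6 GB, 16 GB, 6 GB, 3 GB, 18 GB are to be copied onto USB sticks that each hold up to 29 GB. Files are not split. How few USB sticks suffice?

Total = 21 + 21 + 20 + 18 + 16 + 16 + 9 + 6 + 6 + 5 + 3 = 141 GB.
Lower bound: ⌈141/29⌉ = 5 USB sticks.
Also, 6 files each exceed 29/2 GB, and no two of those can share a USB stick, so at least 6 USB sticks are needed.
A packing using 6 USB sticks:
  USB stick 1: 21 + 6 = 27
  USB stick 2: 21 + 6 = 27
  USB stick 3: 20 + 9 = 29
  USB stick 4: 18 + 5 + 3 = 26
  USB stick 5: 16 = 16
  USB stick 6: 16 = 16
This matches the lower bound, so 6 is optimal.

6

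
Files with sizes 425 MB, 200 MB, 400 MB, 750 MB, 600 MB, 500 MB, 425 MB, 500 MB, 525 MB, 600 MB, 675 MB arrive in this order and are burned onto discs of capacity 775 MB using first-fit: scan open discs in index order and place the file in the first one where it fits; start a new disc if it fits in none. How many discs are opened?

  425 → disc 1 (new)  [load 425/775]
  200 → disc 1  [load 625/775]
  400 → disc 2 (new)  [load 400/775]
  750 → disc 3 (new)  [load 750/775]
  600 → disc 4 (new)  [load 600/775]
  500 → disc 5 (new)  [load 500/775]
  425 → disc 6 (new)  [load 425/775]
  500 → disc 7 (new)  [load 500/775]
  525 → disc 8 (new)  [load 525/775]
  600 → disc 9 (new)  [load 600/775]
  675 → disc 10 (new)  [load 675/775]
10 discs opened.

10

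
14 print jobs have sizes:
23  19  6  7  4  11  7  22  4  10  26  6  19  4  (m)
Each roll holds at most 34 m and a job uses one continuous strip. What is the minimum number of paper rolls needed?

5

Total = 26 + 23 + 22 + 19 + 19 + 11 + 10 + 7 + 7 + 6 + 6 + 4 + 4 + 4 = 168 m.
Lower bound: ⌈168/34⌉ = 5 paper rolls.
A packing using 5 paper rolls:
  roll 1: 26 + 7 = 33
  roll 2: 23 + 11 = 34
  roll 3: 22 + 6 + 6 = 34
  roll 4: 19 + 10 + 4 = 33
  roll 5: 19 + 7 + 4 + 4 = 34
This matches the lower bound, so 5 is optimal.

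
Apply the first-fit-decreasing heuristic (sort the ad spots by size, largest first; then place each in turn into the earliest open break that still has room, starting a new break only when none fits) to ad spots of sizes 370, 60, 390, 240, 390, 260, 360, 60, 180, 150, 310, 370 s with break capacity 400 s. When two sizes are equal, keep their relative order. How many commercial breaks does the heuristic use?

9

Sorted descending: 390, 390, 370, 370, 360, 310, 260, 240, 180, 150, 60, 60.
  390 → break 1 (new)  [load 390/400]
  390 → break 2 (new)  [load 390/400]
  370 → break 3 (new)  [load 370/400]
  370 → break 4 (new)  [load 370/400]
  360 → break 5 (new)  [load 360/400]
  310 → break 6 (new)  [load 310/400]
  260 → break 7 (new)  [load 260/400]
  240 → break 8 (new)  [load 240/400]
  180 → break 9 (new)  [load 180/400]
  150 → break 8  [load 390/400]
  60 → break 6  [load 370/400]
  60 → break 7  [load 320/400]
9 commercial breaks opened.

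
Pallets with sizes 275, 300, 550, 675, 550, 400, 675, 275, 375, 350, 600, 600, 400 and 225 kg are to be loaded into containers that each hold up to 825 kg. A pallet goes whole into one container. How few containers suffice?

Total = 675 + 675 + 600 + 600 + 550 + 550 + 400 + 400 + 375 + 350 + 300 + 275 + 275 + 225 = 6250 kg.
Lower bound: ⌈6250/825⌉ = 8 containers.
A packing using 9 containers:
  container 1: 675 = 675
  container 2: 675 = 675
  container 3: 600 + 225 = 825
  container 4: 600 = 600
  container 5: 550 + 275 = 825
  container 6: 550 + 275 = 825
  container 7: 400 + 400 = 800
  container 8: 375 + 350 = 725
  container 9: 300 = 300
No arrangement into 8 containers stays within capacity, so 9 is optimal.

9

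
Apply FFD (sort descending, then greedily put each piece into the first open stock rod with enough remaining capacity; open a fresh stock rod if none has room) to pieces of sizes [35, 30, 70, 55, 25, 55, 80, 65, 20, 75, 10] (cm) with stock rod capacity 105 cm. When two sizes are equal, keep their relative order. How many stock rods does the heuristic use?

Sorted descending: 80, 75, 70, 65, 55, 55, 35, 30, 25, 20, 10.
  80 → stock rod 1 (new)  [load 80/105]
  75 → stock rod 2 (new)  [load 75/105]
  70 → stock rod 3 (new)  [load 70/105]
  65 → stock rod 4 (new)  [load 65/105]
  55 → stock rod 5 (new)  [load 55/105]
  55 → stock rod 6 (new)  [load 55/105]
  35 → stock rod 3  [load 105/105]
  30 → stock rod 2  [load 105/105]
  25 → stock rod 1  [load 105/105]
  20 → stock rod 4  [load 85/105]
  10 → stock rod 4  [load 95/105]
6 stock rods opened.

6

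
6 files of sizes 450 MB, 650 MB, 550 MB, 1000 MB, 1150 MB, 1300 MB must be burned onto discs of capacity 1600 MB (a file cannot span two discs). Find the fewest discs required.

4

Total = 1300 + 1150 + 1000 + 650 + 550 + 450 = 5100 MB.
Lower bound: ⌈5100/1600⌉ = 4 discs.
A packing using 4 discs:
  disc 1: 1300 = 1300
  disc 2: 1150 + 450 = 1600
  disc 3: 1000 + 550 = 1550
  disc 4: 650 = 650
This matches the lower bound, so 4 is optimal.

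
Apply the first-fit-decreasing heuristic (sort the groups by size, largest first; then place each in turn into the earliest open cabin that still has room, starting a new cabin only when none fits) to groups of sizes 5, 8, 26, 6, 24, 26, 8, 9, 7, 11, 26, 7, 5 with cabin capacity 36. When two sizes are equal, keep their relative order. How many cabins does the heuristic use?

5

Sorted descending: 26, 26, 26, 24, 11, 9, 8, 8, 7, 7, 6, 5, 5.
  26 → cabin 1 (new)  [load 26/36]
  26 → cabin 2 (new)  [load 26/36]
  26 → cabin 3 (new)  [load 26/36]
  24 → cabin 4 (new)  [load 24/36]
  11 → cabin 4  [load 35/36]
  9 → cabin 1  [load 35/36]
  8 → cabin 2  [load 34/36]
  8 → cabin 3  [load 34/36]
  7 → cabin 5 (new)  [load 7/36]
  7 → cabin 5  [load 14/36]
  6 → cabin 5  [load 20/36]
  5 → cabin 5  [load 25/36]
  5 → cabin 5  [load 30/36]
5 cabins opened.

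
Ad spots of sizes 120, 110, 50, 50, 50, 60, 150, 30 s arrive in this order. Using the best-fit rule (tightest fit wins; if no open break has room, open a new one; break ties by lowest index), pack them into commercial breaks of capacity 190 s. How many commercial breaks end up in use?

  120 → break 1 (new)  [load 120/190]
  110 → break 2 (new)  [load 110/190]
  50 → break 1  [load 170/190]
  50 → break 2  [load 160/190]
  50 → break 3 (new)  [load 50/190]
  60 → break 3  [load 110/190]
  150 → break 4 (new)  [load 150/190]
  30 → break 2  [load 190/190]
4 commercial breaks opened.

4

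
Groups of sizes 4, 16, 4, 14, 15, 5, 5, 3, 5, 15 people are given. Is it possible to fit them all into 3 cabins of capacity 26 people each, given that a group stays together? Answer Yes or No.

No

Total = 86 people; ⌈86/26⌉ = 4.
At least 4 cabins are required, but only 3 are allowed.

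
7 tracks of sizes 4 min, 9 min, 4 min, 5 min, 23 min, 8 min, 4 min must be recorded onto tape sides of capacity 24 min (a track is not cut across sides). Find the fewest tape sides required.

3

Total = 23 + 9 + 8 + 5 + 4 + 4 + 4 = 57 min.
Lower bound: ⌈57/24⌉ = 3 tape sides.
A packing using 3 tape sides:
  side 1: 23 = 23
  side 2: 9 + 8 + 5 = 22
  side 3: 4 + 4 + 4 = 12
This matches the lower bound, so 3 is optimal.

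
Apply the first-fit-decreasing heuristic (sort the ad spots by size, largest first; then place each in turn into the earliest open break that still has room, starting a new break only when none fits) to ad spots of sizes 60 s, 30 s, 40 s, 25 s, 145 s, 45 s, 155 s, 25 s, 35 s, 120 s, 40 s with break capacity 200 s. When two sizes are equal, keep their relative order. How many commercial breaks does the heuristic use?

Sorted descending: 155, 145, 120, 60, 45, 40, 40, 35, 30, 25, 25.
  155 → break 1 (new)  [load 155/200]
  145 → break 2 (new)  [load 145/200]
  120 → break 3 (new)  [load 120/200]
  60 → break 3  [load 180/200]
  45 → break 1  [load 200/200]
  40 → break 2  [load 185/200]
  40 → break 4 (new)  [load 40/200]
  35 → break 4  [load 75/200]
  30 → break 4  [load 105/200]
  25 → break 4  [load 130/200]
  25 → break 4  [load 155/200]
4 commercial breaks opened.

4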